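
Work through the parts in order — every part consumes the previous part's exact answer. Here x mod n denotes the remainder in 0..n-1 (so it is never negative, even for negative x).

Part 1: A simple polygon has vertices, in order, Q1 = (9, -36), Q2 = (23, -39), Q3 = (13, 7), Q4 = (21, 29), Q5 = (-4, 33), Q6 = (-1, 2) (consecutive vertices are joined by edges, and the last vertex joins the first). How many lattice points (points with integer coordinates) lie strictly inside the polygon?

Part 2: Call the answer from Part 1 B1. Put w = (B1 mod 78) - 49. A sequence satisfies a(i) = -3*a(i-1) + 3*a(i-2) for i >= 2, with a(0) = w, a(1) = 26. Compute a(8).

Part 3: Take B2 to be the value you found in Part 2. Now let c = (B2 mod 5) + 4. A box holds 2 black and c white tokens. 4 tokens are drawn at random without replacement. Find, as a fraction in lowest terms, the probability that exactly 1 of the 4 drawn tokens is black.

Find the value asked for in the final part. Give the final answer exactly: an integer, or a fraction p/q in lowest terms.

Part 1: cross terms: (9*-39 - 23*-36)=477, (23*7 - 13*-39)=668, (13*29 - 21*7)=230, (21*33 - -4*29)=809, (-4*2 - -1*33)=25, (-1*-36 - 9*2)=18; twice the area = |2227| = 2227; area = 2227/2; boundary points = 1 + 2 + 2 + 1 + 1 + 2 = 9; strictly interior points = area - boundary/2 + 1 = 1110; answer 1110
Part 2: B1 = 1110; w = -31; a(2) = -3*(26) + 3*(-31) = -171; iterating: a(2)=-171, a(3)=591, a(4)=-2286, a(5)=8631, a(6)=-32751, a(7)=124146, a(8)=-470691; answer -470691
Part 3: B2 = -470691; c = 8; total draws C(10,4) = 210; favorable C(2,1)*C(8,3) = 112; P = 8/15; answer 8/15

8/15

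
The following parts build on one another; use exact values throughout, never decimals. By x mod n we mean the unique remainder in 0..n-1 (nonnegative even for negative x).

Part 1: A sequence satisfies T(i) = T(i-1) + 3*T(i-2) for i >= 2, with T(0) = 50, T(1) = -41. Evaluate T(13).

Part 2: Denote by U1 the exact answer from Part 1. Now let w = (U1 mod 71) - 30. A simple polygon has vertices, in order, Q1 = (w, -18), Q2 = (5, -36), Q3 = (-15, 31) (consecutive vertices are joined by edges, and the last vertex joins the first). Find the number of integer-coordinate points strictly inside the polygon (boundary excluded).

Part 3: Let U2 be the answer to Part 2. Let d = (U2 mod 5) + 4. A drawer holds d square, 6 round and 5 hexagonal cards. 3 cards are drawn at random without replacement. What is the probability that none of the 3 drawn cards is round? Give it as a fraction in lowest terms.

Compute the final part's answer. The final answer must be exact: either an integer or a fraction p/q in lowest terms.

33/136

Part 1: T(2) = 1*(-41) + 3*(50) = 109; iterating: T(2)=109, T(3)=-14, T(4)=313, T(5)=271, T(6)=1210, T(7)=2023, T(8)=5653, T(9)=11722, T(10)=28681, T(11)=63847, T(12)=149890, T(13)=341431; answer 341431
Part 2: U1 = 341431; w = 33; cross terms: (33*-36 - 5*-18)=-1098, (5*31 - -15*-36)=-385, (-15*-18 - 33*31)=-753; twice the area = |-2236| = 2236; area = 1118; boundary points = 2 + 1 + 1 = 4; strictly interior points = area - boundary/2 + 1 = 1117; answer 1117
Part 3: U2 = 1117; d = 6; total draws C(17,3) = 680; favorable C(11,3) = 165; P = 33/136; answer 33/136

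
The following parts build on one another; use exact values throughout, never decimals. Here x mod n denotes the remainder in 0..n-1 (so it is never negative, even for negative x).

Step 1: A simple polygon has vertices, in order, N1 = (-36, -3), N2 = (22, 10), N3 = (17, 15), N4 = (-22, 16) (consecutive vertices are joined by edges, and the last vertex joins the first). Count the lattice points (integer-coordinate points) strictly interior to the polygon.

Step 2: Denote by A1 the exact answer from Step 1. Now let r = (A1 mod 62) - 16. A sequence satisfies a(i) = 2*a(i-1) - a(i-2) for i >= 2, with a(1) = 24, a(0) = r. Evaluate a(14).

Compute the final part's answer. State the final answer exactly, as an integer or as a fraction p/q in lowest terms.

-184

Step 1: cross terms: (-36*10 - 22*-3)=-294, (22*15 - 17*10)=160, (17*16 - -22*15)=602, (-22*-3 - -36*16)=642; twice the area = |1110| = 1110; area = 555; boundary points = 1 + 5 + 1 + 1 = 8; strictly interior points = area - boundary/2 + 1 = 552; answer 552
Step 2: A1 = 552; r = 40; a(2) = 2*(24) - 1*(40) = 8; iterating: a(2)=8, a(3)=-8, a(4)=-24, a(5)=-40, a(6)=-56, a(7)=-72, a(8)=-88, a(9)=-104, a(10)=-120, a(11)=-136, a(12)=-152, a(13)=-168, a(14)=-184; answer -184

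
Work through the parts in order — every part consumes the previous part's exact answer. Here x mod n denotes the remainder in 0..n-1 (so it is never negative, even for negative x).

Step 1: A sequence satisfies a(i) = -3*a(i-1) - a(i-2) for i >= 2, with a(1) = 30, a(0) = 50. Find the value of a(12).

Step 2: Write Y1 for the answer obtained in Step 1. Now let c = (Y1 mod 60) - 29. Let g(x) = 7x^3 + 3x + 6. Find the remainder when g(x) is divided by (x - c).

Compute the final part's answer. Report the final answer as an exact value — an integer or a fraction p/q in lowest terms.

Step 1: a(2) = -3*(30) - 1*(50) = -140; iterating: a(2)=-140, a(3)=390, a(4)=-1030, a(5)=2700, a(6)=-7070, a(7)=18510, a(8)=-48460, a(9)=126870, a(10)=-332150, a(11)=869580, a(12)=-2276590; answer -2276590
Step 2: Y1 = -2276590; c = 21; remainder = value at the root: 7*(21)^3 + 3*(21)^1 + 6 = (64827) + (63) + (6) = 64896; answer 64896

64896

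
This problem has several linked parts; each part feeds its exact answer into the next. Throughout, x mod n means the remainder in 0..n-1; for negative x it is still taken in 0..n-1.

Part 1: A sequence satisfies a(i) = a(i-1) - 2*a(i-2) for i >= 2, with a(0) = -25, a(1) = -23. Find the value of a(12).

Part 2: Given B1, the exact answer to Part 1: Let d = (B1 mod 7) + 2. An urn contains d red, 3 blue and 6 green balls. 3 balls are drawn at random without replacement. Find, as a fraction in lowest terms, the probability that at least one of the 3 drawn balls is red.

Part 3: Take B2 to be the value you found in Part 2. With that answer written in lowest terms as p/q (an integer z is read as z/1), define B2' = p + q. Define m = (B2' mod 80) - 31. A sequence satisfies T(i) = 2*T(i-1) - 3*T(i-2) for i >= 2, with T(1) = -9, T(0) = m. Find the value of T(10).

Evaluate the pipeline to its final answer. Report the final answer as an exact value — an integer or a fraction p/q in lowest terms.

1950

Part 1: a(2) = 1*(-23) - 2*(-25) = 27; iterating: a(2)=27, a(3)=73, a(4)=19, a(5)=-127, a(6)=-165, a(7)=89, a(8)=419, a(9)=241, a(10)=-597, a(11)=-1079, a(12)=115; answer 115
Part 2: B1 = 115; d = 5; total draws C(14,3) = 364; complement C(9,3) = 84; favorable 364 - 84 = 280; P = 10/13; answer 10/13
Part 3: B2 = 10/13; threaded value p + q = 23; m = -8; T(2) = 2*(-9) - 3*(-8) = 6; iterating: T(2)=6, T(3)=39, T(4)=60, T(5)=3, T(6)=-174, T(7)=-357, T(8)=-192, T(9)=687, T(10)=1950; answer 1950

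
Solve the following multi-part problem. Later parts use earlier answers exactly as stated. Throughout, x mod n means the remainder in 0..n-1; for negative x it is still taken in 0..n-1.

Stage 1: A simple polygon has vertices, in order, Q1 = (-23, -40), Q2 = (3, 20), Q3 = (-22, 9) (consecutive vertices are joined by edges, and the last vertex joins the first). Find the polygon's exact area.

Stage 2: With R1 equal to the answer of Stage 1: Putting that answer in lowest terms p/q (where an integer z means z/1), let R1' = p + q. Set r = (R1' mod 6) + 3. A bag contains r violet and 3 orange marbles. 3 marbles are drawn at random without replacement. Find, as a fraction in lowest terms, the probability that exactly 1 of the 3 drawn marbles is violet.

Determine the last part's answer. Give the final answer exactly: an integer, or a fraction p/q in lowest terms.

Stage 1: cross terms: (-23*20 - 3*-40)=-340, (3*9 - -22*20)=467, (-22*-40 - -23*9)=1087; twice the area = |1214| = 1214; area = 607; answer 607
Stage 2: R1 = 607; threaded value p + q = 608; r = 5; total draws C(8,3) = 56; favorable C(5,1)*C(3,2) = 15; P = 15/56; answer 15/56

15/56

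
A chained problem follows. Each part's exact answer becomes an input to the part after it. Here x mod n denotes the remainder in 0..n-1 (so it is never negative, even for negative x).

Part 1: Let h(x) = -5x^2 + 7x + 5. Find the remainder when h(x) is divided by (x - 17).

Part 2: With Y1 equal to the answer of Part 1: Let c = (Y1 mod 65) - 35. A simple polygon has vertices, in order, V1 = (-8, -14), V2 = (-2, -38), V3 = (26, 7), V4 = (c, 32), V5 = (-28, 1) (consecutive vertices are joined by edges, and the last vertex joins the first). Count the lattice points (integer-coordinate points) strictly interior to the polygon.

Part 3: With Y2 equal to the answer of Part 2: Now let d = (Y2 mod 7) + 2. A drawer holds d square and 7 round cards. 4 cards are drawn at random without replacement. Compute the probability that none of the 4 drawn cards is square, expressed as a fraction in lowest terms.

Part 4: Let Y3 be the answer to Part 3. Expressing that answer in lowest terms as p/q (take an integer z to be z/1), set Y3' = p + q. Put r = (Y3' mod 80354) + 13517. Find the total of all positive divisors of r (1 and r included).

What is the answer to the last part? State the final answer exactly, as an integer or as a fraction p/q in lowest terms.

13920

Part 1: remainder = value at the root: -5*(17)^2 + 7*(17)^1 + 5 = (-1445) + (119) + (5) = -1321; answer -1321
Part 2: Y1 = -1321; c = 9; cross terms: (-8*-38 - -2*-14)=276, (-2*7 - 26*-38)=974, (26*32 - 9*7)=769, (9*1 - -28*32)=905, (-28*-14 - -8*1)=400; twice the area = |3324| = 3324; area = 1662; boundary points = 6 + 1 + 1 + 1 + 5 = 14; strictly interior points = area - boundary/2 + 1 = 1656; answer 1656
Part 3: Y2 = 1656; d = 6; total draws C(13,4) = 715; favorable C(7,4) = 35; P = 7/143; answer 7/143
Part 4: Y3 = 7/143; threaded value p + q = 150; r = 13667; 13667 = 79 * 173; sigma = (1 + 79) * (1 + 173) = 80 * 174 = 13920; answer 13920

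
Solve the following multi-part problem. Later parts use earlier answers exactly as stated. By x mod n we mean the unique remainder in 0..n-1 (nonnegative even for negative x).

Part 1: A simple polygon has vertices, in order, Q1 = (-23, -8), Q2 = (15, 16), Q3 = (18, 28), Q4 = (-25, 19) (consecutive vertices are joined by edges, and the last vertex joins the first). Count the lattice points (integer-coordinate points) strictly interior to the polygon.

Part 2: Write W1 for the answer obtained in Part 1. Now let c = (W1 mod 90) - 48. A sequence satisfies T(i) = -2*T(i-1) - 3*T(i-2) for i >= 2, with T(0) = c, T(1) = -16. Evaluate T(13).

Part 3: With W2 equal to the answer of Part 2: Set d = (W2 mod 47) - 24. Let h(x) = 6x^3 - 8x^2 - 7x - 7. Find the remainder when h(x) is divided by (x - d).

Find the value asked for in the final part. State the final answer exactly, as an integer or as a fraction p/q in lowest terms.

Part 1: cross terms: (-23*16 - 15*-8)=-248, (15*28 - 18*16)=132, (18*19 - -25*28)=1042, (-25*-8 - -23*19)=637; twice the area = |1563| = 1563; area = 1563/2; boundary points = 2 + 3 + 1 + 1 = 7; strictly interior points = area - boundary/2 + 1 = 779; answer 779
Part 2: W1 = 779; c = 11; T(2) = -2*(-16) - 3*(11) = -1; iterating: T(2)=-1, T(3)=50, T(4)=-97, T(5)=44, T(6)=203, T(7)=-538, T(8)=467, T(9)=680, T(10)=-2761, T(11)=3482, T(12)=1319, T(13)=-13084; answer -13084
Part 3: W2 = -13084; d = 5; remainder = value at the root: 6*(5)^3 - 8*(5)^2 - 7*(5)^1 - 7 = (750) + (-200) + (-35) + (-7) = 508; answer 508

508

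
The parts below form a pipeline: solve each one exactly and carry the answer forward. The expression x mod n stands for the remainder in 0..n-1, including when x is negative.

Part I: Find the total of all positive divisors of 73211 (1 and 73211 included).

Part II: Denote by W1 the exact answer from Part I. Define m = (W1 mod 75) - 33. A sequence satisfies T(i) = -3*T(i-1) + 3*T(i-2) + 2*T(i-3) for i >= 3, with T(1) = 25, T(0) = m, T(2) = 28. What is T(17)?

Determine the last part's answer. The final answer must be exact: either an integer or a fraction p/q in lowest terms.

-7534132270

Part I: 73211 = 179 * 409; sigma = (1 + 179) * (1 + 409) = 180 * 410 = 73800; answer 73800
Part II: W1 = 73800; m = -33; T(3) = -3*(28) + 3*(25) + 2*(-33) = -75; iterating: T(3)=-75, T(4)=359, T(5)=-1246, T(6)=4665, T(7)=-17015, T(8)=62548, T(9)=-229359, T(10)=841691, T(11)=-3088054, T(12)=11330517, T(13)=-41572331, T(14)=152532436, T(15)=-559653267, T(16)=2053412447, T(17)=-7534132270; answer -7534132270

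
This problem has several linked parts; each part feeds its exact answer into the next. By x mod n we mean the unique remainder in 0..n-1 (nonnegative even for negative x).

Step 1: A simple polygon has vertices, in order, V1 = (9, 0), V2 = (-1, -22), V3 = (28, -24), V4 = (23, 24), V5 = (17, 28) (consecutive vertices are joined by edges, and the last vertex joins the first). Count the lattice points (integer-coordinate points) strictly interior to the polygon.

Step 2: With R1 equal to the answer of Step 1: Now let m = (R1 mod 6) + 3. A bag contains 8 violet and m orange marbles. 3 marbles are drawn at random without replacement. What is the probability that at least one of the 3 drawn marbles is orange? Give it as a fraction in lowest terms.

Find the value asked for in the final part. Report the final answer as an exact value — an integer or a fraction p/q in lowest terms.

9/10

Step 1: cross terms: (9*-22 - -1*0)=-198, (-1*-24 - 28*-22)=640, (28*24 - 23*-24)=1224, (23*28 - 17*24)=236, (17*0 - 9*28)=-252; twice the area = |1650| = 1650; area = 825; boundary points = 2 + 1 + 1 + 2 + 4 = 10; strictly interior points = area - boundary/2 + 1 = 821; answer 821
Step 2: R1 = 821; m = 8; total draws C(16,3) = 560; complement C(8,3) = 56; favorable 560 - 56 = 504; P = 9/10; answer 9/10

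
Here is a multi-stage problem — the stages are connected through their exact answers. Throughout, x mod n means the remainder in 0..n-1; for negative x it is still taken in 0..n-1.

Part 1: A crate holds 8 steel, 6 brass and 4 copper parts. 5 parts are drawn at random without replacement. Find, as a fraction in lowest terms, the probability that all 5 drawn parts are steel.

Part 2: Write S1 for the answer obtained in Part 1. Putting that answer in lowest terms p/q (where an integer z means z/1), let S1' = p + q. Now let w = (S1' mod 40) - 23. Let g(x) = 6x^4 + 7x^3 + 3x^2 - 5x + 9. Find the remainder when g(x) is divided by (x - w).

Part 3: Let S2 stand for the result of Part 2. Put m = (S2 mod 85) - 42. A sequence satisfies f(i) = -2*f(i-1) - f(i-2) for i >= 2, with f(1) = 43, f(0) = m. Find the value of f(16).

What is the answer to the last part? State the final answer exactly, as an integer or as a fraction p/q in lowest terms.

Part 1: total draws C(18,5) = 8568; favorable C(8,5) = 56; P = 1/153; answer 1/153
Part 2: S1 = 1/153; threaded value p + q = 154; w = 11; remainder = value at the root: 6*(11)^4 + 7*(11)^3 + 3*(11)^2 - 5*(11)^1 + 9 = (87846) + (9317) + (363) + (-55) + (9) = 97480; answer 97480
Part 3: S2 = 97480; m = 28; f(2) = -2*(43) - 1*(28) = -114; iterating: f(2)=-114, f(3)=185, f(4)=-256, f(5)=327, f(6)=-398, f(7)=469, f(8)=-540, f(9)=611, f(10)=-682, f(11)=753, f(12)=-824, f(13)=895, f(14)=-966, f(15)=1037, f(16)=-1108; answer -1108

-1108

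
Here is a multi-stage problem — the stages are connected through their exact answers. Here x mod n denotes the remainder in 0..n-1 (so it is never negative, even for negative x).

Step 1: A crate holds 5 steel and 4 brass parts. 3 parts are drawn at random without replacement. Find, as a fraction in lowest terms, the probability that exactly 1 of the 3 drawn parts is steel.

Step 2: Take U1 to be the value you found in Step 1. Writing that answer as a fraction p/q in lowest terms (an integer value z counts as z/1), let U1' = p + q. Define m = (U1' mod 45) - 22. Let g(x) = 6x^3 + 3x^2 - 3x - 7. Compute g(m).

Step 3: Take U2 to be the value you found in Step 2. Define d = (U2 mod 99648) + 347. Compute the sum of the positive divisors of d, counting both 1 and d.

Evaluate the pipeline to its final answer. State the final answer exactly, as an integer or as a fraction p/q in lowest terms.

174420

Step 1: total draws C(9,3) = 84; favorable C(5,1)*C(4,2) = 30; P = 5/14; answer 5/14
Step 2: U1 = 5/14; threaded value p + q = 19; m = -3; 6*(-3)^3 + 3*(-3)^2 - 3*(-3)^1 - 7 = (-162) + (27) + (9) + (-7) = -133; answer -133
Step 3: U2 = -133; d = 99862; 99862 = 2 * 7^2 * 1019; sigma = (1 + 2) * (1 + 7 + 49) * (1 + 1019) = 3 * 57 * 1020 = 174420; answer 174420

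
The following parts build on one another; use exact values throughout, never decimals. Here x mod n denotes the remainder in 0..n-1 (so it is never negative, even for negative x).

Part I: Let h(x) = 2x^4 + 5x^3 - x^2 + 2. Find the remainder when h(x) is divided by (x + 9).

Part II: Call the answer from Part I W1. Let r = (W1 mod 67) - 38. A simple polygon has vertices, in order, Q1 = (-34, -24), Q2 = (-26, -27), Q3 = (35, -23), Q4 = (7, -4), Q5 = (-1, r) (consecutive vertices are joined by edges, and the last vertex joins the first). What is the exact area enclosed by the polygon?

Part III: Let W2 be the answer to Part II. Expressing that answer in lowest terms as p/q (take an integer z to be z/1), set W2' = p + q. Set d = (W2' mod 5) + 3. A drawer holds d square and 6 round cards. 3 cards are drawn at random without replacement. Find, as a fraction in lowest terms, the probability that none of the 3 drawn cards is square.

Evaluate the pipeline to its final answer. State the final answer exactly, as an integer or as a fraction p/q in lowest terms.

Part I: remainder = value at the root: 2*(-9)^4 + 5*(-9)^3 - 1*(-9)^2 + 2 = (13122) + (-3645) + (-81) + (2) = 9398; answer 9398
Part II: W1 = 9398; r = -20; cross terms: (-34*-27 - -26*-24)=294, (-26*-23 - 35*-27)=1543, (35*-4 - 7*-23)=21, (7*-20 - -1*-4)=-144, (-1*-24 - -34*-20)=-656; twice the area = |1058| = 1058; area = 529; answer 529
Part III: W2 = 529; threaded value p + q = 530; d = 3; total draws C(9,3) = 84; favorable C(6,3) = 20; P = 5/21; answer 5/21

5/21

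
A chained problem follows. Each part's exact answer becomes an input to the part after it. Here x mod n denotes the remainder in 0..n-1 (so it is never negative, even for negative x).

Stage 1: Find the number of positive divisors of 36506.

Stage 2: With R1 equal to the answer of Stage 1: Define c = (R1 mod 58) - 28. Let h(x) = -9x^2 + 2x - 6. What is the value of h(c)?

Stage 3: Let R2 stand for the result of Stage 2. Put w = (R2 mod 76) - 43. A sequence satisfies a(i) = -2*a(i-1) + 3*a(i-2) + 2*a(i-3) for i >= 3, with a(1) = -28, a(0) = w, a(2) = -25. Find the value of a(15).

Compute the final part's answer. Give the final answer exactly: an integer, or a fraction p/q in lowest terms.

-13906388

Stage 1: 36506 = 2 * 18253; number of divisors = (1+1) * (1+1) = 4; answer 4
Stage 2: R1 = 4; c = -24; -9*(-24)^2 + 2*(-24)^1 - 6 = (-5184) + (-48) + (-6) = -5238; answer -5238
Stage 3: R2 = -5238; w = -37; a(3) = -2*(-25) + 3*(-28) + 2*(-37) = -108; iterating: a(3)=-108, a(4)=85, a(5)=-544, a(6)=1127, a(7)=-3716, a(8)=9725, a(9)=-28344, a(10)=78431, a(11)=-222444, a(12)=623493, a(13)=-1757456, a(14)=4940503, a(15)=-13906388; answer -13906388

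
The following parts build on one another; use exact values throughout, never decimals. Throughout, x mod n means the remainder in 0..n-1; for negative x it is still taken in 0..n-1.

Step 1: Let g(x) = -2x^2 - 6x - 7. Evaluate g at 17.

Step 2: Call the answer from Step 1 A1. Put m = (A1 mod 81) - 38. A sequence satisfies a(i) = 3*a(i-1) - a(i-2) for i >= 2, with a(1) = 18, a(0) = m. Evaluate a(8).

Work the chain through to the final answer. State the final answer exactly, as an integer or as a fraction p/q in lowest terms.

16258

Step 1: -2*(17)^2 - 6*(17)^1 - 7 = (-578) + (-102) + (-7) = -687; answer -687
Step 2: A1 = -687; m = 4; a(2) = 3*(18) - 1*(4) = 50; iterating: a(2)=50, a(3)=132, a(4)=346, a(5)=906, a(6)=2372, a(7)=6210, a(8)=16258; answer 16258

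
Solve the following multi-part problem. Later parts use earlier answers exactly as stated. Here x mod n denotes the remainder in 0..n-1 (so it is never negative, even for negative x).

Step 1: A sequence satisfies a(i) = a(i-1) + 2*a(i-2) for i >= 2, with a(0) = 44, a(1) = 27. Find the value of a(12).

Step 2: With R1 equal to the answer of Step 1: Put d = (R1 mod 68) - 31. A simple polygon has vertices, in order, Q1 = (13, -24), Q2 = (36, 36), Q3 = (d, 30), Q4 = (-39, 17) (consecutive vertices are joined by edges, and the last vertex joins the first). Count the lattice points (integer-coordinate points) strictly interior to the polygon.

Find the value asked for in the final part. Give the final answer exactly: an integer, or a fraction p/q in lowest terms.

Step 1: a(2) = 1*(27) + 2*(44) = 115; iterating: a(2)=115, a(3)=169, a(4)=399, a(5)=737, a(6)=1535, a(7)=3009, a(8)=6079, a(9)=12097, a(10)=24255, a(11)=48449, a(12)=96959; answer 96959
Step 2: R1 = 96959; d = 28; cross terms: (13*36 - 36*-24)=1332, (36*30 - 28*36)=72, (28*17 - -39*30)=1646, (-39*-24 - 13*17)=715; twice the area = |3765| = 3765; area = 3765/2; boundary points = 1 + 2 + 1 + 1 = 5; strictly interior points = area - boundary/2 + 1 = 1881; answer 1881

1881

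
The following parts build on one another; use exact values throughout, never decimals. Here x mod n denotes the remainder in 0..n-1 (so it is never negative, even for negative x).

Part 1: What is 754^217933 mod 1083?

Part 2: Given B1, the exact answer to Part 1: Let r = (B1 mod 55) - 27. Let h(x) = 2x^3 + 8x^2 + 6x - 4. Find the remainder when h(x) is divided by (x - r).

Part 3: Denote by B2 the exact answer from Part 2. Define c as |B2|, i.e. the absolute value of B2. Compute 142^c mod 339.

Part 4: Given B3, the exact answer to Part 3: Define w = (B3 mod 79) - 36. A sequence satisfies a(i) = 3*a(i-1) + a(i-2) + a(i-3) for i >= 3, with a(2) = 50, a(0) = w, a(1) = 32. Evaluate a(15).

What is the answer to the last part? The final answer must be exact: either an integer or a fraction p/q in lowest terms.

Part 1: squarings mod 1083: 754^1=754, 754^2=1024, 754^4=232, 754^8=757, 754^16=142, 754^32=670, 754^64=538, 754^128=283, 754^256=1030, 754^512=643, 754^1024=826, 754^2048=1069, 754^4096=196, 754^8192=511, 754^16384=118, 754^32768=928, 754^65536=199, 754^131072=613; 754^217933 = 754^1 * 754^4 * 754^8 * 754^64 * 754^256 * 754^512 * 754^4096 * 754^16384 * 754^65536 * 754^131072 = 808 (mod 1083); answer 808
Part 2: B1 = 808; r = 11; remainder = value at the root: 2*(11)^3 + 8*(11)^2 + 6*(11)^1 - 4 = (2662) + (968) + (66) + (-4) = 3692; answer 3692
Part 3: B2 = 3692; c = 3692; squarings mod 339: 142^1=142, 142^2=163, 142^4=127, 142^8=196, 142^16=109, 142^32=16, 142^64=256, 142^128=109, 142^256=16, 142^512=256, 142^1024=109, 142^2048=16; 142^3692 = 142^4 * 142^8 * 142^32 * 142^64 * 142^512 * 142^1024 * 142^2048 = 331 (mod 339); answer 331
Part 4: B3 = 331; w = -21; a(3) = 3*(50) + 1*(32) + 1*(-21) = 161; iterating: a(3)=161, a(4)=565, a(5)=1906, a(6)=6444, a(7)=21803, a(8)=73759, a(9)=249524, a(10)=844134, a(11)=2855685, a(12)=9660713, a(13)=32681958, a(14)=110562272, a(15)=374029487; answer 374029487

374029487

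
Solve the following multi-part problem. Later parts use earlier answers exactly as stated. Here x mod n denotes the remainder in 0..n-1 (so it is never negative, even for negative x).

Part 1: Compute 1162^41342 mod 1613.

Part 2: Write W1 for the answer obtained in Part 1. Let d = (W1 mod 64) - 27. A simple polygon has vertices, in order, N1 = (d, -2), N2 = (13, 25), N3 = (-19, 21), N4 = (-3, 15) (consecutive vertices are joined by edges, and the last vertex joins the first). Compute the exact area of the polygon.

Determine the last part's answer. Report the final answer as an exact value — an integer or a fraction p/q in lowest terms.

Part 1: squarings mod 1613: 1162^1=1162, 1162^2=163, 1162^4=761, 1162^8=54, 1162^16=1303, 1162^32=933, 1162^64=1082, 1162^128=1299, 1162^256=203, 1162^512=884, 1162^1024=764, 1162^2048=1403, 1162^4096=549, 1162^8192=1383, 1162^16384=1284, 1162^32768=170; 1162^41342 = 1162^2 * 1162^4 * 1162^8 * 1162^16 * 1162^32 * 1162^64 * 1162^256 * 1162^8192 * 1162^32768 = 622 (mod 1613); answer 622
Part 2: W1 = 622; d = 19; cross terms: (19*25 - 13*-2)=501, (13*21 - -19*25)=748, (-19*15 - -3*21)=-222, (-3*-2 - 19*15)=-279; twice the area = |748| = 748; area = 374; answer 374

374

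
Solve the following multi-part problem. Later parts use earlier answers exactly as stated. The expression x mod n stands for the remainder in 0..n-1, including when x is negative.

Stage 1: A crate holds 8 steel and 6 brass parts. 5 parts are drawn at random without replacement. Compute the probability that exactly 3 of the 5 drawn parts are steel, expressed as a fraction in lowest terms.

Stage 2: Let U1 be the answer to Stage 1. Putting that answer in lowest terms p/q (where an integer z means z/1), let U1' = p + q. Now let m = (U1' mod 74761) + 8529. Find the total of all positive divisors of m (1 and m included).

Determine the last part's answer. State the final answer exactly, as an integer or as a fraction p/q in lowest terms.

15960

Stage 1: total draws C(14,5) = 2002; favorable C(8,3)*C(6,2) = 840; P = 60/143; answer 60/143
Stage 2: U1 = 60/143; threaded value p + q = 203; m = 8732; 8732 = 2^2 * 37 * 59; sigma = (1 + 2 + 4) * (1 + 37) * (1 + 59) = 7 * 38 * 60 = 15960; answer 15960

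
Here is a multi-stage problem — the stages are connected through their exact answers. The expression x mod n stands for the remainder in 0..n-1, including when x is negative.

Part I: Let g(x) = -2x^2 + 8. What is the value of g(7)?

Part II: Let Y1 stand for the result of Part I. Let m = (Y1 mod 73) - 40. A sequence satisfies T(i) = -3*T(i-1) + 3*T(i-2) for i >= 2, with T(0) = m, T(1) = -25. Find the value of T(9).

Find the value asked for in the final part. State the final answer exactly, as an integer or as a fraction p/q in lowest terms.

Part I: -2*(7)^2 + 8 = (-98) + (8) = -90; answer -90
Part II: Y1 = -90; m = 16; T(2) = -3*(-25) + 3*(16) = 123; iterating: T(2)=123, T(3)=-444, T(4)=1701, T(5)=-6435, T(6)=24408, T(7)=-92529, T(8)=350811, T(9)=-1330020; answer -1330020

-1330020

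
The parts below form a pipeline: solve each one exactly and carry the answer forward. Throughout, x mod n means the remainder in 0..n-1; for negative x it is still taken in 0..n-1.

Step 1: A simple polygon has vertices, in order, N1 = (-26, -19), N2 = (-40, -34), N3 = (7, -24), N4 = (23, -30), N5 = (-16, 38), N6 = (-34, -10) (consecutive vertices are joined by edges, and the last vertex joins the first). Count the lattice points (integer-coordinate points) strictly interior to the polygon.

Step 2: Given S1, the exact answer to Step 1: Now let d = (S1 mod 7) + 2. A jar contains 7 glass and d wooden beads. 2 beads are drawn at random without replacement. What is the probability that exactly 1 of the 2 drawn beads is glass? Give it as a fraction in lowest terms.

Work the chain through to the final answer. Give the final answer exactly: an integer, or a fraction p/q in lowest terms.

Step 1: cross terms: (-26*-34 - -40*-19)=124, (-40*-24 - 7*-34)=1198, (7*-30 - 23*-24)=342, (23*38 - -16*-30)=394, (-16*-10 - -34*38)=1452, (-34*-19 - -26*-10)=386; twice the area = |3896| = 3896; area = 1948; boundary points = 1 + 1 + 2 + 1 + 6 + 1 = 12; strictly interior points = area - boundary/2 + 1 = 1943; answer 1943
Step 2: S1 = 1943; d = 6; total draws C(13,2) = 78; favorable C(7,1)*C(6,1) = 42; P = 7/13; answer 7/13

7/13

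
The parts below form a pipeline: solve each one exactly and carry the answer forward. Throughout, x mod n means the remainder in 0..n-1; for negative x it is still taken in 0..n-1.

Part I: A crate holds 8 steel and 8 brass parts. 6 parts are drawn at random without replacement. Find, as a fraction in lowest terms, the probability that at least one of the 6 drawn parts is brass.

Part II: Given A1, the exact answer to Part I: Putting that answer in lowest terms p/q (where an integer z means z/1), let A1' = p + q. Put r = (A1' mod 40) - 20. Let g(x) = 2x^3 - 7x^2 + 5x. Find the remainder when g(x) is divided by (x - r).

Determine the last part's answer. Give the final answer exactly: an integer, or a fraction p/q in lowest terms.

Part I: total draws C(16,6) = 8008; complement C(8,6) = 28; favorable 8008 - 28 = 7980; P = 285/286; answer 285/286
Part II: A1 = 285/286; threaded value p + q = 571; r = -9; remainder = value at the root: 2*(-9)^3 - 7*(-9)^2 + 5*(-9)^1 = (-1458) + (-567) + (-45) = -2070; answer -2070

-2070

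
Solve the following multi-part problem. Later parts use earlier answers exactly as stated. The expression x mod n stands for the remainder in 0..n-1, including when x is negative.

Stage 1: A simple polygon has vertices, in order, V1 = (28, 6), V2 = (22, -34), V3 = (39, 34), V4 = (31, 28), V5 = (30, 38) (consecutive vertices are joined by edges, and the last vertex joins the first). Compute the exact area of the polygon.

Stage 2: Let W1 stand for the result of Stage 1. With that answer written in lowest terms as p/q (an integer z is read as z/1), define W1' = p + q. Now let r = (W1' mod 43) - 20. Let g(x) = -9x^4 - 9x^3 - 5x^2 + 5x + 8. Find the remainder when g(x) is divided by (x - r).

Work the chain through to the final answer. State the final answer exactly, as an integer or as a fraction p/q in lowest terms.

-24898

Stage 1: cross terms: (28*-34 - 22*6)=-1084, (22*34 - 39*-34)=2074, (39*28 - 31*34)=38, (31*38 - 30*28)=338, (30*6 - 28*38)=-884; twice the area = |482| = 482; area = 241; answer 241
Stage 2: W1 = 241; threaded value p + q = 242; r = 7; remainder = value at the root: -9*(7)^4 - 9*(7)^3 - 5*(7)^2 + 5*(7)^1 + 8 = (-21609) + (-3087) + (-245) + (35) + (8) = -24898; answer -24898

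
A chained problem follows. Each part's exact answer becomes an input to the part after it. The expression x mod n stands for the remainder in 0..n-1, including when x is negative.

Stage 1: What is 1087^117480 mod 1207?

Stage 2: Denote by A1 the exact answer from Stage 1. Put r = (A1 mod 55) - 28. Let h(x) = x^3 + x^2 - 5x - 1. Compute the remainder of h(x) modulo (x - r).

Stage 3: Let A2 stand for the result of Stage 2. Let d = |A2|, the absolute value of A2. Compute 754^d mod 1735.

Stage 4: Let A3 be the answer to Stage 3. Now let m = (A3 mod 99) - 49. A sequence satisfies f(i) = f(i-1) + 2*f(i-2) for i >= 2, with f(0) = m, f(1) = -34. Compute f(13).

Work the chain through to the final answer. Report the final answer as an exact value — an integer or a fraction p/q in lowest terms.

38186

Stage 1: squarings mod 1207: 1087^1=1087, 1087^2=1123, 1087^4=1021, 1087^8=800, 1087^16=290, 1087^32=817, 1087^64=18, 1087^128=324, 1087^256=1174, 1087^512=1089, 1087^1024=647, 1087^2048=987, 1087^4096=120, 1087^8192=1123, 1087^16384=1021, 1087^32768=800, 1087^65536=290; 1087^117480 = 1087^8 * 1087^32 * 1087^64 * 1087^128 * 1087^512 * 1087^2048 * 1087^16384 * 1087^32768 * 1087^65536 = 375 (mod 1207); answer 375
Stage 2: A1 = 375; r = 17; remainder = value at the root: 1*(17)^3 + 1*(17)^2 - 5*(17)^1 - 1 = (4913) + (289) + (-85) + (-1) = 5116; answer 5116
Stage 3: A2 = 5116; d = 5116; squarings mod 1735: 754^1=754, 754^2=1171, 754^4=591, 754^8=546, 754^16=1431, 754^32=461, 754^64=851, 754^128=706, 754^256=491, 754^512=1651, 754^1024=116, 754^2048=1311, 754^4096=1071; 754^5116 = 754^4 * 754^8 * 754^16 * 754^32 * 754^64 * 754^128 * 754^256 * 754^512 * 754^4096 = 1681 (mod 1735); answer 1681
Stage 4: A3 = 1681; m = 48; f(2) = 1*(-34) + 2*(48) = 62; iterating: f(2)=62, f(3)=-6, f(4)=118, f(5)=106, f(6)=342, f(7)=554, f(8)=1238, f(9)=2346, f(10)=4822, f(11)=9514, f(12)=19158, f(13)=38186; answer 38186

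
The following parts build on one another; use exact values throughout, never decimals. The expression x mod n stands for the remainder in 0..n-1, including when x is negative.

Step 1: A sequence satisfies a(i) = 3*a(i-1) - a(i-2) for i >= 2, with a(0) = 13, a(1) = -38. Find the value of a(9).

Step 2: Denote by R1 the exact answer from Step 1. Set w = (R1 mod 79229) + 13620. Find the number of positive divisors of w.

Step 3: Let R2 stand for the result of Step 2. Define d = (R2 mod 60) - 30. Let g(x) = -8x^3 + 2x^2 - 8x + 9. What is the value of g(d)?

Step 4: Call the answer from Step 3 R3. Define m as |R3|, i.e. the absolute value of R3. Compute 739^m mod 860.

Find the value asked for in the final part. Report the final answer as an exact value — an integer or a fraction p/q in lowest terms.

Step 1: a(2) = 3*(-38) - 1*(13) = -127; iterating: a(2)=-127, a(3)=-343, a(4)=-902, a(5)=-2363, a(6)=-6187, a(7)=-16198, a(8)=-42407, a(9)=-111023; answer -111023
Step 2: R1 = -111023; w = 61055; 61055 = 5 * 12211; number of divisors = (1+1) * (1+1) = 4; answer 4
Step 3: R2 = 4; d = -26; -8*(-26)^3 + 2*(-26)^2 - 8*(-26)^1 + 9 = (140608) + (1352) + (208) + (9) = 142177; answer 142177
Step 4: R3 = 142177; m = 142177; squarings mod 860: 739^1=739, 739^2=21, 739^4=441, 739^8=121, 739^16=21, 739^32=441, 739^64=121, 739^128=21, 739^256=441, 739^512=121, 739^1024=21, 739^2048=441, 739^4096=121, 739^8192=21, 739^16384=441, 739^32768=121, 739^65536=21, 739^131072=441; 739^142177 = 739^1 * 739^32 * 739^64 * 739^256 * 739^512 * 739^2048 * 739^8192 * 739^131072 = 859 (mod 860); answer 859

859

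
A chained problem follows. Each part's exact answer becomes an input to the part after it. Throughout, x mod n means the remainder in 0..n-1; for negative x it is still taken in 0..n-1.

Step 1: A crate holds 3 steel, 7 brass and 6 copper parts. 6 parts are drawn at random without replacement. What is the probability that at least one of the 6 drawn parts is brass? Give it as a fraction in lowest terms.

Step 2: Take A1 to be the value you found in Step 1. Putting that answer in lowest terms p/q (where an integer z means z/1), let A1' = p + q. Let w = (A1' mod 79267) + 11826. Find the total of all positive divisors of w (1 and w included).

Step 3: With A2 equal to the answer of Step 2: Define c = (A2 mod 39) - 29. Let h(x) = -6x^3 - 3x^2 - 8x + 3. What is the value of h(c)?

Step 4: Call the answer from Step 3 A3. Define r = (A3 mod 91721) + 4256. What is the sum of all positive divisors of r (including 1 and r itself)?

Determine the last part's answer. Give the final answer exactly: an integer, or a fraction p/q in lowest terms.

Step 1: total draws C(16,6) = 8008; complement C(9,6) = 84; favorable 8008 - 84 = 7924; P = 283/286; answer 283/286
Step 2: A1 = 283/286; threaded value p + q = 569; w = 12395; 12395 = 5 * 37 * 67; sigma = (1 + 5) * (1 + 37) * (1 + 67) = 6 * 38 * 68 = 15504; answer 15504
Step 3: A2 = 15504; c = -8; -6*(-8)^3 - 3*(-8)^2 - 8*(-8)^1 + 3 = (3072) + (-192) + (64) + (3) = 2947; answer 2947
Step 4: A3 = 2947; r = 7203; 7203 = 3 * 7^4; sigma = (1 + 3) * (1 + 7 + 49 + 343 + 2401) = 4 * 2801 = 11204; answer 11204

11204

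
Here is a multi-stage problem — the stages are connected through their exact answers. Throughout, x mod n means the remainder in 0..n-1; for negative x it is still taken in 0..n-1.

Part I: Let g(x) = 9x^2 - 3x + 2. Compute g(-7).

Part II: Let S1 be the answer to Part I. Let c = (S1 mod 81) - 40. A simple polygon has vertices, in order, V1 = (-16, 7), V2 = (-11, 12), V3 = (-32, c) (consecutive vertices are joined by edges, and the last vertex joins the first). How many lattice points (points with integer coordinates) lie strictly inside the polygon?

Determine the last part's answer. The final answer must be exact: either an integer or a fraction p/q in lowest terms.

63

Part I: 9*(-7)^2 - 3*(-7)^1 + 2 = (441) + (21) + (2) = 464; answer 464
Part II: S1 = 464; c = 19; cross terms: (-16*12 - -11*7)=-115, (-11*19 - -32*12)=175, (-32*7 - -16*19)=80; twice the area = |140| = 140; area = 70; boundary points = 5 + 7 + 4 = 16; strictly interior points = area - boundary/2 + 1 = 63; answer 63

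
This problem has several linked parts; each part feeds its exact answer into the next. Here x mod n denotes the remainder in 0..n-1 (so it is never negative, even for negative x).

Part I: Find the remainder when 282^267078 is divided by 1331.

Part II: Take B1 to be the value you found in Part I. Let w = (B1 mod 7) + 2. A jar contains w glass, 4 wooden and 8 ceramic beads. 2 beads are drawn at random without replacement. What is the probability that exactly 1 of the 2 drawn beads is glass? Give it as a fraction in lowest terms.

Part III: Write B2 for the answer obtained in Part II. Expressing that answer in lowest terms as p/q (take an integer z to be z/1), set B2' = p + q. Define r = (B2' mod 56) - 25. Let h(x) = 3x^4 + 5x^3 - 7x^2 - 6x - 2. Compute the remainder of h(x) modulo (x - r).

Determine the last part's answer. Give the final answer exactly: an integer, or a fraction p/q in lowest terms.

950

Part I: squarings mod 1331: 282^1=282, 282^2=995, 282^4=1092, 282^8=1219, 282^16=565, 282^32=1116, 282^64=971, 282^128=493, 282^256=807, 282^512=390, 282^1024=366, 282^2048=856, 282^4096=686, 282^8192=753, 282^16384=3, 282^32768=9, 282^65536=81, 282^131072=1237, 282^262144=850; 282^267078 = 282^2 * 282^4 * 282^64 * 282^256 * 282^512 * 282^4096 * 282^262144 = 614 (mod 1331); answer 614
Part II: B1 = 614; w = 7; total draws C(19,2) = 171; favorable C(7,1)*C(12,1) = 84; P = 28/57; answer 28/57
Part III: B2 = 28/57; threaded value p + q = 85; r = 4; remainder = value at the root: 3*(4)^4 + 5*(4)^3 - 7*(4)^2 - 6*(4)^1 - 2 = (768) + (320) + (-112) + (-24) + (-2) = 950; answer 950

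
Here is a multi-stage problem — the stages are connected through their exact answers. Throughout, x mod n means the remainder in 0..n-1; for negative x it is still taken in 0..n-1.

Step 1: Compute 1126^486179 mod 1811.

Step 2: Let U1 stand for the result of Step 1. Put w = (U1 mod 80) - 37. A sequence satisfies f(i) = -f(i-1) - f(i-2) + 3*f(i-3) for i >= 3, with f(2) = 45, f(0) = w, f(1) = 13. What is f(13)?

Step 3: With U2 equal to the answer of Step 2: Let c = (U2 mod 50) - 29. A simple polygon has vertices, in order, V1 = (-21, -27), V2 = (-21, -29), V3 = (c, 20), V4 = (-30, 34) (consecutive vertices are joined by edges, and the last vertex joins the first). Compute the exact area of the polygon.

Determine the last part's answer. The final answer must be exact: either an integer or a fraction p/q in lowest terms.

1188

Step 1: squarings mod 1811: 1126^1=1126, 1126^2=176, 1126^4=189, 1126^8=1312, 1126^16=894, 1126^32=585, 1126^64=1757, 1126^128=1105, 1126^256=411, 1126^512=498, 1126^1024=1708, 1126^2048=1554, 1126^4096=853, 1126^8192=1398, 1126^16384=335, 1126^32768=1754, 1126^65536=1438, 1126^131072=1493, 1126^262144=1519; 1126^486179 = 1126^1 * 1126^2 * 1126^32 * 1126^256 * 1126^512 * 1126^2048 * 1126^8192 * 1126^16384 * 1126^65536 * 1126^131072 * 1126^262144 = 1742 (mod 1811); answer 1742
Step 2: U1 = 1742; w = 25; f(3) = -1*(45) - 1*(13) + 3*(25) = 17; iterating: f(3)=17, f(4)=-23, f(5)=141, f(6)=-67, f(7)=-143, f(8)=633, f(9)=-691, f(10)=-371, f(11)=2961, f(12)=-4663, f(13)=589; answer 589
Step 3: U2 = 589; c = 10; cross terms: (-21*-29 - -21*-27)=42, (-21*20 - 10*-29)=-130, (10*34 - -30*20)=940, (-30*-27 - -21*34)=1524; twice the area = |2376| = 2376; area = 1188; answer 1188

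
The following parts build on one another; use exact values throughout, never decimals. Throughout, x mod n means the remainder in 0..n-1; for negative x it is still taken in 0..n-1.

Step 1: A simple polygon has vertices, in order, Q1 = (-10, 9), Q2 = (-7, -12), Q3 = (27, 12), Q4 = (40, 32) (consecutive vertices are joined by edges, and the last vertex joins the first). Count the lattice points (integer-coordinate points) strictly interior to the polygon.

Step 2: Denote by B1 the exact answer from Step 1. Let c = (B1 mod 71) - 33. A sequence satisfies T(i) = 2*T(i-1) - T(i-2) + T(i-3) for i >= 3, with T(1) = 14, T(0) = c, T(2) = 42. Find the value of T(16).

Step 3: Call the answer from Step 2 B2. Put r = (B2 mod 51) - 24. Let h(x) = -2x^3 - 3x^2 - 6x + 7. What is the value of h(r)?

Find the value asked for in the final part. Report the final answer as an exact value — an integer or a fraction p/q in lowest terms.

1767

Step 1: cross terms: (-10*-12 - -7*9)=183, (-7*12 - 27*-12)=240, (27*32 - 40*12)=384, (40*9 - -10*32)=680; twice the area = |1487| = 1487; area = 1487/2; boundary points = 3 + 2 + 1 + 1 = 7; strictly interior points = area - boundary/2 + 1 = 741; answer 741
Step 2: B1 = 741; c = -2; T(3) = 2*(42) - 1*(14) + 1*(-2) = 68; iterating: T(3)=68, T(4)=108, T(5)=190, T(6)=340, T(7)=598, T(8)=1046, T(9)=1834, T(10)=3220, T(11)=5652, T(12)=9918, T(13)=17404, T(14)=30542, T(15)=53598, T(16)=94058; answer 94058
Step 3: B2 = 94058; r = -10; -2*(-10)^3 - 3*(-10)^2 - 6*(-10)^1 + 7 = (2000) + (-300) + (60) + (7) = 1767; answer 1767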